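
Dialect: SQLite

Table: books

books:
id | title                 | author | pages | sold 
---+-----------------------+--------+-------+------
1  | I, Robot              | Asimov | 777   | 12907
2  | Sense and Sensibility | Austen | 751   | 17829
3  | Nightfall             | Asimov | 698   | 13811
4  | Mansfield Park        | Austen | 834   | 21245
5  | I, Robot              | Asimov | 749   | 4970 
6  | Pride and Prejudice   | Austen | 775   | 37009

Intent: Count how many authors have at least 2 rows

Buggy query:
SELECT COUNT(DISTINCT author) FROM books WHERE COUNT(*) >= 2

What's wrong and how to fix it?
Bug: WHERE filters individual rows, not groups, so a group-level COUNT is invalid there

Fix: Use a subquery that GROUPs and filters with HAVING, then count its rows

Corrected query:
SELECT COUNT(*) FROM (SELECT author FROM books GROUP BY author HAVING COUNT(*) >= 2)

Result:
COUNT(*)
--------
2       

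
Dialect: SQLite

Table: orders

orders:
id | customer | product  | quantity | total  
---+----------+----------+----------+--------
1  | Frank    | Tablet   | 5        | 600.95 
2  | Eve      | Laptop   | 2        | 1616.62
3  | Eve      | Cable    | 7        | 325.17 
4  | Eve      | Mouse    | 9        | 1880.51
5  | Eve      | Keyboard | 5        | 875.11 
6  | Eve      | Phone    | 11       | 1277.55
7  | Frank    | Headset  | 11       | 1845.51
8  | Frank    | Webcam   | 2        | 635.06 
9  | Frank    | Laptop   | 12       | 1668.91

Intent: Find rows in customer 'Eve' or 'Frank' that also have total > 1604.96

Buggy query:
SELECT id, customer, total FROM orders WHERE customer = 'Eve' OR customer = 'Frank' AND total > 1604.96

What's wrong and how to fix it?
Bug: AND binds tighter than OR, so this parses as customer = 'Eve' OR (customer = 'Frank' AND total > 1604.96)

Fix: Add parentheses around the OR so the AND applies to both alternatives

Corrected query:
SELECT id, customer, total FROM orders WHERE (customer = 'Eve' OR customer = 'Frank') AND total > 1604.96

Result:
id | customer | total  
---+----------+--------
2  | Eve      | 1616.62
4  | Eve      | 1880.51
7  | Frank    | 1845.51
9  | Frank    | 1668.91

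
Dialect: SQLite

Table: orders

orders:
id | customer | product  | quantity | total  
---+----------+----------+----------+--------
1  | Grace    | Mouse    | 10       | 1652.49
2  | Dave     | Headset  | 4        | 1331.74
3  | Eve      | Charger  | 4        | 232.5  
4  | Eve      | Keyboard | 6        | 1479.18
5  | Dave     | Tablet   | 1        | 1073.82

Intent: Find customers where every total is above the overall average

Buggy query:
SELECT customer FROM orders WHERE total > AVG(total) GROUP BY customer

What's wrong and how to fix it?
Bug: AVG() is an aggregate; it can't sit directly in WHERE

Fix: Use a subquery for AVG and a HAVING MIN(...) filter so the condition holds for every row in the group

Corrected query:
SELECT customer FROM orders GROUP BY customer HAVING MIN(total) > (SELECT AVG(total) FROM orders)

Result:
customer
--------
Grace   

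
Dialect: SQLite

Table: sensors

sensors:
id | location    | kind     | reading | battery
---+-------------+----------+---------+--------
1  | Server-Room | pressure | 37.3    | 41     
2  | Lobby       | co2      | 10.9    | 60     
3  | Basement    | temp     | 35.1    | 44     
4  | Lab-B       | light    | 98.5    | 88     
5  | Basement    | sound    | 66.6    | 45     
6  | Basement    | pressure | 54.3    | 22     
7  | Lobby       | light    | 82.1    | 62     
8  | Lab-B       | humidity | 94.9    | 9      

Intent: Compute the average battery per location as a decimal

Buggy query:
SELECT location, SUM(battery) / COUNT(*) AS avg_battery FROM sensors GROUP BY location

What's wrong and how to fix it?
Bug: Both operands are integers, so '/' performs integer division and truncates

Fix: Cast one side to REAL so the division keeps the fractional part

Corrected query:
SELECT location, SUM(battery) * 1.0 / COUNT(*) AS avg_battery FROM sensors GROUP BY location

Result:
location    | avg_battery
------------+------------
Basement    | 37         
Lab-B       | 48.5       
Lobby       | 61         
Server-Room | 41         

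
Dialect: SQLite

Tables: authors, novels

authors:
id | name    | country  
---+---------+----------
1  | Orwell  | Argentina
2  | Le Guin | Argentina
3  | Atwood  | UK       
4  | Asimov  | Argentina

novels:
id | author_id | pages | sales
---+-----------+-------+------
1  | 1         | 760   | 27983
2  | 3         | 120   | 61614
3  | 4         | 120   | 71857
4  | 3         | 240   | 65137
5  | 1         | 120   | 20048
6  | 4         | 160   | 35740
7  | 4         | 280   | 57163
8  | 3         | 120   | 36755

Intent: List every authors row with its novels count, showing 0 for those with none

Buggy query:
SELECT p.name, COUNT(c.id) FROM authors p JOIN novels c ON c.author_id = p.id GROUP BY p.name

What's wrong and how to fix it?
Bug: An inner join excludes parents with zero children

Fix: Use LEFT JOIN so parents without children still appear (COUNT(c.id) gives 0)

Corrected query:
SELECT p.name, COUNT(c.id) FROM authors p LEFT JOIN novels c ON c.author_id = p.id GROUP BY p.name

Result:
name    | COUNT(c.id)
--------+------------
Asimov  | 3          
Atwood  | 3          
Le Guin | 0          
Orwell  | 2          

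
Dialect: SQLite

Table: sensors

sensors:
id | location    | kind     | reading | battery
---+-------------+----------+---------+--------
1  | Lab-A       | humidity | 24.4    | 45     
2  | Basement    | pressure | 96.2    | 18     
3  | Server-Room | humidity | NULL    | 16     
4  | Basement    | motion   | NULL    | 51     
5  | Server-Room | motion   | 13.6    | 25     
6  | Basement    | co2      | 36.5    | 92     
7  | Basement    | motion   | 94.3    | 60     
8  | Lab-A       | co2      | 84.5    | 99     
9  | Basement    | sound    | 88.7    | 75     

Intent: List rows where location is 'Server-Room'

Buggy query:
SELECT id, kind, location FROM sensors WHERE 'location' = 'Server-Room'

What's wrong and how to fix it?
Bug: Single quotes denote string literals in SQL; the column name is being compared as a constant string

Fix: Remove the quotes around the column name (or use double quotes for an identifier)

Corrected query:
SELECT id, kind, location FROM sensors WHERE location = 'Server-Room'

Result:
id | kind     | location   
---+----------+------------
3  | humidity | Server-Room
5  | motion   | Server-Room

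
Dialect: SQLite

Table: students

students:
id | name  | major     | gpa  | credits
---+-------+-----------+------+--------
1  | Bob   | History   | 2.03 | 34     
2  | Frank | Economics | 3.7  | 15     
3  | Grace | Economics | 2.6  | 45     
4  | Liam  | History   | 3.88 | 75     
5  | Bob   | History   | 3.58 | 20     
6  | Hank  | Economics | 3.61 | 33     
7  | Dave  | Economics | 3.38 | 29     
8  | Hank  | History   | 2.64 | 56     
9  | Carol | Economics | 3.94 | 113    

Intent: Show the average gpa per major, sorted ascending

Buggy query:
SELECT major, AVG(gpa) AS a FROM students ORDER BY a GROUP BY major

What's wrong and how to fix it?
Bug: GROUP BY must precede ORDER BY

Fix: Move ORDER BY to the end, after GROUP BY

Corrected query:
SELECT major, AVG(gpa) AS a FROM students GROUP BY major ORDER BY a

Result:
major     | a     
----------+-------
History   | 3.0325
Economics | 3.446 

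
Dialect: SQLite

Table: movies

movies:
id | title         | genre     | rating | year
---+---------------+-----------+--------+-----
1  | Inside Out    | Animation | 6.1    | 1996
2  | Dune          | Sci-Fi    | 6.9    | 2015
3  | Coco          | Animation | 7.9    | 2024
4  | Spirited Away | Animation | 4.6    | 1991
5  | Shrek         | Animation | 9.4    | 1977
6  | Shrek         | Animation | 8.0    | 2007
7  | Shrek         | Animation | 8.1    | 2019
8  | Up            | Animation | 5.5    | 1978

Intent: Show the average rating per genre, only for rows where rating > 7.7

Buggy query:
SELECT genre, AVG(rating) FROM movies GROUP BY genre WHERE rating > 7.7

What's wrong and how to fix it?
Bug: WHERE cannot follow GROUP BY

Fix: Place WHERE between FROM and GROUP BY

Corrected query:
SELECT genre, AVG(rating) FROM movies WHERE rating > 7.7 GROUP BY genre

Result:
genre     | AVG(rating)
----------+------------
Animation | 8.35       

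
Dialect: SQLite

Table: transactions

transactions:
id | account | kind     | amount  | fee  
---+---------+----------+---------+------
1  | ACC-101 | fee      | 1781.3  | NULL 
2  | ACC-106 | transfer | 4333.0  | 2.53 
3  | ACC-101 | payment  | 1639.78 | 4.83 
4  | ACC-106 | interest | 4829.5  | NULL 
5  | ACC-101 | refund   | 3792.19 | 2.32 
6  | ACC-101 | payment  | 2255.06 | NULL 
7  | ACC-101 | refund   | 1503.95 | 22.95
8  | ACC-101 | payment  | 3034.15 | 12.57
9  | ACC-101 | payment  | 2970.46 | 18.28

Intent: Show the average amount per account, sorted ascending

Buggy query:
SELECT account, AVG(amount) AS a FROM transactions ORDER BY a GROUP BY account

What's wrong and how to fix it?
Bug: ORDER BY appears before GROUP BY; SQL clause order requires GROUP BY first

Fix: Reorder: SELECT … FROM … GROUP BY … ORDER BY …

Corrected query:
SELECT account, AVG(amount) AS a FROM transactions GROUP BY account ORDER BY a

Result:
account | a      
--------+--------
ACC-101 | 2425.27
ACC-106 | 4581.25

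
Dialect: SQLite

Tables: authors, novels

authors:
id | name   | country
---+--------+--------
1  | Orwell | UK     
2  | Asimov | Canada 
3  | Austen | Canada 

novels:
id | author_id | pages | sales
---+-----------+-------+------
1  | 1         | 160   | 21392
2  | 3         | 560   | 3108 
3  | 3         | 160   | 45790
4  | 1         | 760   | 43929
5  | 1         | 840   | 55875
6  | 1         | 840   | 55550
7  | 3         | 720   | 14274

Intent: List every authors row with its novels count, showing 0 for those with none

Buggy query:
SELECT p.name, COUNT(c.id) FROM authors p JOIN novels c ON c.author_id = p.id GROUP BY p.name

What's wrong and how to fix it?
Bug: INNER JOIN drops authors rows that have no matching novels rows

Fix: Switch to LEFT JOIN to retain unmatched parent rows

Corrected query:
SELECT p.name, COUNT(c.id) FROM authors p LEFT JOIN novels c ON c.author_id = p.id GROUP BY p.name

Result:
name   | COUNT(c.id)
-------+------------
Asimov | 0          
Austen | 3          
Orwell | 4          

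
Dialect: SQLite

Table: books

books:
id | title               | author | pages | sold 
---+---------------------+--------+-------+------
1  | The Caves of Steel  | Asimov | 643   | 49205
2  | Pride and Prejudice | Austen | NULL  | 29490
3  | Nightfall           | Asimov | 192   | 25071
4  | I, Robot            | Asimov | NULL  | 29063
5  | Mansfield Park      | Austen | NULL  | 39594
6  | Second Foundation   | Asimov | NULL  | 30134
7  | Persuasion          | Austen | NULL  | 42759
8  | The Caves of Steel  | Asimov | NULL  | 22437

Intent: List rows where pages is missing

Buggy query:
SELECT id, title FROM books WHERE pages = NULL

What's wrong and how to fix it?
Bug: '= NULL' is always unknown in SQL three-valued logic, so no rows match

Fix: Replace '= NULL' with 'IS NULL'

Corrected query:
SELECT id, title FROM books WHERE pages IS NULL

Result:
id | title              
---+--------------------
2  | Pride and Prejudice
4  | I, Robot           
5  | Mansfield Park     
6  | Second Foundation  
7  | Persuasion         
8  | The Caves of Steel 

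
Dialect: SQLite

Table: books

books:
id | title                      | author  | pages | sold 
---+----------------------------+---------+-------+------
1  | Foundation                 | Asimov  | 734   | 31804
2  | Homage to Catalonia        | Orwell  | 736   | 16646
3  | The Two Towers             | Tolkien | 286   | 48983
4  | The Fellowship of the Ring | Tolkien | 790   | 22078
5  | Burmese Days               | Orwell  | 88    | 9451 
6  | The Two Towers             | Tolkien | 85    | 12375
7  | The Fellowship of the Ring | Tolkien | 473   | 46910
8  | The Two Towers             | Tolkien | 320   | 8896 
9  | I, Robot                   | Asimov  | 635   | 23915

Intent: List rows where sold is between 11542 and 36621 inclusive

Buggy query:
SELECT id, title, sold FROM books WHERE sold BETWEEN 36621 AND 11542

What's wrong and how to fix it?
Bug: The bounds are reversed; BETWEEN a AND b requires a <= b to match anything

Fix: Write BETWEEN 11542 AND 36621

Corrected query:
SELECT id, title, sold FROM books WHERE sold BETWEEN 11542 AND 36621

Result:
id | title                      | sold 
---+----------------------------+------
1  | Foundation                 | 31804
2  | Homage to Catalonia        | 16646
4  | The Fellowship of the Ring | 22078
6  | The Two Towers             | 12375
9  | I, Robot                   | 23915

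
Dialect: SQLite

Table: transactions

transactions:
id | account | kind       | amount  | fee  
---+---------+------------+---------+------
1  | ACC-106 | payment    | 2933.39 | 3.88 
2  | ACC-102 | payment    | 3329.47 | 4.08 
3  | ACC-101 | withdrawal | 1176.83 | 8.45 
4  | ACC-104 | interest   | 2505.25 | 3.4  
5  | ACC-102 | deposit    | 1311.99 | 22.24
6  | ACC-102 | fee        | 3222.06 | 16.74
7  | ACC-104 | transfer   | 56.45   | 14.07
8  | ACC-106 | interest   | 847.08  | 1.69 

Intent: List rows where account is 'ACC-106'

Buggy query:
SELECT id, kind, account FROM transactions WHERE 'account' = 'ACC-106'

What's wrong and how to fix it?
Bug: Single quotes denote string literals in SQL; the column name is being compared as a constant string

Fix: Remove the quotes around the column name (or use double quotes for an identifier)

Corrected query:
SELECT id, kind, account FROM transactions WHERE account = 'ACC-106'

Result:
id | kind     | account
---+----------+--------
1  | payment  | ACC-106
8  | interest | ACC-106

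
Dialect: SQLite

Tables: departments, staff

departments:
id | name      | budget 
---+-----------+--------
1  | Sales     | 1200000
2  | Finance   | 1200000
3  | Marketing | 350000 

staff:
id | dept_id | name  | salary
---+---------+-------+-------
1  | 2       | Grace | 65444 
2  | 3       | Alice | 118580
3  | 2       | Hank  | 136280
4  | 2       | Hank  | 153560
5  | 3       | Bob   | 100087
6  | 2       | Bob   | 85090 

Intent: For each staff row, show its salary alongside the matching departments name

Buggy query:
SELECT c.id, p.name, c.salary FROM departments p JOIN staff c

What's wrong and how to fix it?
Bug: Missing join condition: each staff row is matched to all departments rows instead of just its own

Fix: Add ON c.dept_id = p.id to the JOIN

Corrected query:
SELECT c.id, p.name, c.salary FROM departments p JOIN staff c ON c.dept_id = p.id

Result:
id | name      | salary
---+-----------+-------
1  | Finance   | 65444 
2  | Marketing | 118580
3  | Finance   | 136280
4  | Finance   | 153560
5  | Marketing | 100087
6  | Finance   | 85090 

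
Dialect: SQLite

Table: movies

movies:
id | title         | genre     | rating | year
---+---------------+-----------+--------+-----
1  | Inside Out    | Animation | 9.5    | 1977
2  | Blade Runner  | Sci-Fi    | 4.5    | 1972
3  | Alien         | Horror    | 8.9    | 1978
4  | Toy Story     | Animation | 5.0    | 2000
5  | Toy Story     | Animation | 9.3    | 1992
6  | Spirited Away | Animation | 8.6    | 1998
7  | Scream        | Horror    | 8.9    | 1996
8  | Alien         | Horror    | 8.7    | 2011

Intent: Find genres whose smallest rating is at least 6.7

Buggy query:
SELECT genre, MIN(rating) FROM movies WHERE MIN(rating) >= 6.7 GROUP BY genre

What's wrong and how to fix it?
Bug: Aggregates like MIN are computed per group after WHERE runs

Fix: Replace WHERE with HAVING after the GROUP BY

Corrected query:
SELECT genre, MIN(rating) FROM movies GROUP BY genre HAVING MIN(rating) >= 6.7

Result:
genre  | MIN(rating)
-------+------------
Horror | 8.7        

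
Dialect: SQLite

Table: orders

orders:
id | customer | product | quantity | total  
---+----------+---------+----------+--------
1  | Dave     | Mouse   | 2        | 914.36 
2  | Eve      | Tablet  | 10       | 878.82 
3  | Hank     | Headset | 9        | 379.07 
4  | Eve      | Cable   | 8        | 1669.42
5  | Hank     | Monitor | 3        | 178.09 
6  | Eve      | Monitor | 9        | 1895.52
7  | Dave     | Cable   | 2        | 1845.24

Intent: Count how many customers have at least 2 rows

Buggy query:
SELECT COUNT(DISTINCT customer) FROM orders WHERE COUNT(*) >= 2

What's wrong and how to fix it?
Bug: COUNT(*) cannot appear in WHERE; the per-group count doesn't exist yet

Fix: Group first with HAVING COUNT(*) >= 2, then COUNT the resulting groups

Corrected query:
SELECT COUNT(*) FROM (SELECT customer FROM orders GROUP BY customer HAVING COUNT(*) >= 2)

Result:
COUNT(*)
--------
3       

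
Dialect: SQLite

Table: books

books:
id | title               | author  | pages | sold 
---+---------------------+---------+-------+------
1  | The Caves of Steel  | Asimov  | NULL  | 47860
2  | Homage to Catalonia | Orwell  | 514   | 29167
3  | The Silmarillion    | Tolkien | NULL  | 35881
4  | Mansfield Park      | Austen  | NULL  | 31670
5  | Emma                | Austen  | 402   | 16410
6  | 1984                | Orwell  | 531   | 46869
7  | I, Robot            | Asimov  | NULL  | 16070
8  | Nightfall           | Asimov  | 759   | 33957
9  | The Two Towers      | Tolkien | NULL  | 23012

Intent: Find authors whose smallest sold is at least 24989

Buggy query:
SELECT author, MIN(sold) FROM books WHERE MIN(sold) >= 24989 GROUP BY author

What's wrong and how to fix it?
Bug: MIN() in WHERE is a misuse of aggregate

Fix: Use HAVING for the per-group MIN condition

Corrected query:
SELECT author, MIN(sold) FROM books GROUP BY author HAVING MIN(sold) >= 24989

Result:
author | MIN(sold)
-------+----------
Orwell | 29167    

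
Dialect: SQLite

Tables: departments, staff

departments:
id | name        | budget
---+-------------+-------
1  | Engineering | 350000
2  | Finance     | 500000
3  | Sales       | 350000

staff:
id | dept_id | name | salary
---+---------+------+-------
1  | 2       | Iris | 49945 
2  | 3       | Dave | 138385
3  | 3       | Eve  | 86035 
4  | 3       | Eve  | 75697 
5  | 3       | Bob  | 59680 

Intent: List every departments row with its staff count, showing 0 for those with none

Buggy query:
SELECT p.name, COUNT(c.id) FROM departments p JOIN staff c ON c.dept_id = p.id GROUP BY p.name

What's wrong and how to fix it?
Bug: INNER JOIN drops departments rows that have no matching staff rows

Fix: Use LEFT JOIN so parents without children still appear (COUNT(c.id) gives 0)

Corrected query:
SELECT p.name, COUNT(c.id) FROM departments p LEFT JOIN staff c ON c.dept_id = p.id GROUP BY p.name

Result:
name        | COUNT(c.id)
------------+------------
Engineering | 0          
Finance     | 1          
Sales       | 4          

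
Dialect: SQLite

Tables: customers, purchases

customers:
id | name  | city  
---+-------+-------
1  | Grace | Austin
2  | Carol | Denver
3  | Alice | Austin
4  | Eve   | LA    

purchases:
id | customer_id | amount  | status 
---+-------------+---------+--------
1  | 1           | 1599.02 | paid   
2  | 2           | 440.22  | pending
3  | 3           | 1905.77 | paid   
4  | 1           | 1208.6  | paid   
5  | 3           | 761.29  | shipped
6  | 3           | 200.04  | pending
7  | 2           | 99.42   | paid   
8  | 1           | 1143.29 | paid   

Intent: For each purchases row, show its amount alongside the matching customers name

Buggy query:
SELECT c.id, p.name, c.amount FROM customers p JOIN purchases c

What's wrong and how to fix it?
Bug: JOIN with no ON clause produces a cartesian product; every purchases row pairs with every customers row

Fix: Specify the join condition linking the foreign key to the parent id

Corrected query:
SELECT c.id, p.name, c.amount FROM customers p JOIN purchases c ON c.customer_id = p.id

Result:
id | name  | amount 
---+-------+--------
1  | Grace | 1599.02
2  | Carol | 440.22 
3  | Alice | 1905.77
4  | Grace | 1208.6 
5  | Alice | 761.29 
6  | Alice | 200.04 
7  | Carol | 99.42  
8  | Grace | 1143.29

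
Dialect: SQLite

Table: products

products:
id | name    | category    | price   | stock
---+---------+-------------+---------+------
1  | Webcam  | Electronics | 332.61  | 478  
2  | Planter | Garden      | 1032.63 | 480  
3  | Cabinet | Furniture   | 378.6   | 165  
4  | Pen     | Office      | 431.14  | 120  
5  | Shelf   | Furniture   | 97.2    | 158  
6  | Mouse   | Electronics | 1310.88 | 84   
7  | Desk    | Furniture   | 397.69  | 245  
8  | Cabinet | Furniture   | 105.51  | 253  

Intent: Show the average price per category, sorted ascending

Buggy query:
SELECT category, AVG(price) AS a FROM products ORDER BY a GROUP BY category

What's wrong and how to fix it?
Bug: ORDER BY appears before GROUP BY; SQL clause order requires GROUP BY first

Fix: Reorder: SELECT … FROM … GROUP BY … ORDER BY …

Corrected query:
SELECT category, AVG(price) AS a FROM products GROUP BY category ORDER BY a

Result:
category    | a      
------------+--------
Furniture   | 244.75 
Office      | 431.14 
Electronics | 821.745
Garden      | 1032.63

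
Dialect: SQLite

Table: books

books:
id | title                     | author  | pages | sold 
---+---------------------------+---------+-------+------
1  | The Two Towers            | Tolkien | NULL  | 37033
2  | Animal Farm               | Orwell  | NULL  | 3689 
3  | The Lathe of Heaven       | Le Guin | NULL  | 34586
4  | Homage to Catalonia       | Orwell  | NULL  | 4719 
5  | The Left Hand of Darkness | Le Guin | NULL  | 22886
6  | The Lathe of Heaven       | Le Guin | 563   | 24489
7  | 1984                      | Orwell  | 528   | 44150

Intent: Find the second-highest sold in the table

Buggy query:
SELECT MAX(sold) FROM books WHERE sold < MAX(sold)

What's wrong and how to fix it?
Bug: MAX(sold) on the right of the comparison is an aggregate-in-WHERE error

Fix: Compute the overall MAX in a subquery, then take MAX of rows below it

Corrected query:
SELECT MAX(sold) FROM books WHERE sold < (SELECT MAX(sold) FROM books)

Result:
MAX(sold)
---------
37033    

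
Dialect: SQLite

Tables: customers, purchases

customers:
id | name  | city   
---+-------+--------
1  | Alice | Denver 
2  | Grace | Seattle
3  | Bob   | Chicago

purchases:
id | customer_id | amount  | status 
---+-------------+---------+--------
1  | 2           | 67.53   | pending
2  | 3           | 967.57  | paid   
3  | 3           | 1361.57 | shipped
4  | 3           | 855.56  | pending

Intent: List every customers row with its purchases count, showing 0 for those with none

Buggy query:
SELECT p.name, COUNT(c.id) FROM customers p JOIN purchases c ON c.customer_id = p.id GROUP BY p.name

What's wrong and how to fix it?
Bug: INNER JOIN drops customers rows that have no matching purchases rows

Fix: Switch to LEFT JOIN to retain unmatched parent rows

Corrected query:
SELECT p.name, COUNT(c.id) FROM customers p LEFT JOIN purchases c ON c.customer_id = p.id GROUP BY p.name

Result:
name  | COUNT(c.id)
------+------------
Alice | 0          
Bob   | 3          
Grace | 1          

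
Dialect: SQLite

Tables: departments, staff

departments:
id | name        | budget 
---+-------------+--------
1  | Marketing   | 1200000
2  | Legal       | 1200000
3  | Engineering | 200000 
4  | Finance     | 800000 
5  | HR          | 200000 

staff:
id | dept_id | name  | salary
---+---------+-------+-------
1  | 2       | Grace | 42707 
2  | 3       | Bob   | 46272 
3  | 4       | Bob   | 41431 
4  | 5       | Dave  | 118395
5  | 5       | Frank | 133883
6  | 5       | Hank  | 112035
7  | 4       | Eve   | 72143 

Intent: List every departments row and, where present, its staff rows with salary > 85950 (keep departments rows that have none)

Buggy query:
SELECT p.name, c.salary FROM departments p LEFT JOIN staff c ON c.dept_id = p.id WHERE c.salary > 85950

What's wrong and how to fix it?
Bug: A WHERE condition on the right-hand table after LEFT JOIN drops unmatched parents

Fix: Move the right-table condition into the ON clause so unmatched parents are kept

Corrected query:
SELECT p.name, c.salary FROM departments p LEFT JOIN staff c ON c.dept_id = p.id AND c.salary > 85950

Result:
name        | salary
------------+-------
Marketing   | NULL  
Legal       | NULL  
Engineering | NULL  
Finance     | NULL  
HR          | 112035
HR          | 118395
HR          | 133883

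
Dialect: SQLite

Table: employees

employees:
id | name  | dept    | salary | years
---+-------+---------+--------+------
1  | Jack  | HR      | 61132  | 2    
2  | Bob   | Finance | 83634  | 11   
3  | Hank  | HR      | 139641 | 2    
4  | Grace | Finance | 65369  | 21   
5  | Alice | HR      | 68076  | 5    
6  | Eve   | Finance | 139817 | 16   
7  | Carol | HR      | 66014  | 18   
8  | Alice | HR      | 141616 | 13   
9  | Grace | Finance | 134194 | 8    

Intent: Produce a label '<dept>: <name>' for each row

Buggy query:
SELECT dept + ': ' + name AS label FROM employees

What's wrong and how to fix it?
Bug: SQLite uses || for string concatenation; + coerces text to numbers (yielding 0)

Fix: Replace + with || to concatenate text

Corrected query:
SELECT dept || ': ' || name AS label FROM employees

Result:
label         
--------------
HR: Jack      
Finance: Bob  
HR: Hank      
Finance: Grace
HR: Alice     
Finance: Eve  
HR: Carol     
HR: Alice     
Finance: Grace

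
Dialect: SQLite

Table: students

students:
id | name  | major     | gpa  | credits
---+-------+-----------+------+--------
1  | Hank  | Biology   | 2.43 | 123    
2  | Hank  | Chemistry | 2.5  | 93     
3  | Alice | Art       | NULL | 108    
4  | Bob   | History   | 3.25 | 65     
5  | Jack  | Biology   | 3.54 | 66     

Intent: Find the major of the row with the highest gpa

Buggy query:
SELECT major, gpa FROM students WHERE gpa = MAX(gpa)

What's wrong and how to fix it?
Bug: MAX(gpa) is an aggregate and cannot be used directly in WHERE

Fix: Wrap MAX in a scalar subquery so WHERE compares against a single value

Corrected query:
SELECT major, gpa FROM students WHERE gpa = (SELECT MAX(gpa) FROM students)

Result:
major   | gpa 
--------+-----
Biology | 3.54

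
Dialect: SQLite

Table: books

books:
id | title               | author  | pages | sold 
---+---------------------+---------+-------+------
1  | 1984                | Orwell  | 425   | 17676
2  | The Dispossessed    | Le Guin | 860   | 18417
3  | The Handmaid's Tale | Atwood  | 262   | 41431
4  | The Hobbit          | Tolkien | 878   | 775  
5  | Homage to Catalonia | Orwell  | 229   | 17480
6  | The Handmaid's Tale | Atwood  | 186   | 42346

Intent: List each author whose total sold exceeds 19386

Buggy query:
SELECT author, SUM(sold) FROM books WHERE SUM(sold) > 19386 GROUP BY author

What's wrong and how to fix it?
Bug: Aggregate functions cannot appear in a WHERE clause

Fix: Use HAVING (which filters groups after aggregation) instead of WHERE

Corrected query:
SELECT author, SUM(sold) FROM books GROUP BY author HAVING SUM(sold) > 19386

Result:
author | SUM(sold)
-------+----------
Atwood | 83777    
Orwell | 35156    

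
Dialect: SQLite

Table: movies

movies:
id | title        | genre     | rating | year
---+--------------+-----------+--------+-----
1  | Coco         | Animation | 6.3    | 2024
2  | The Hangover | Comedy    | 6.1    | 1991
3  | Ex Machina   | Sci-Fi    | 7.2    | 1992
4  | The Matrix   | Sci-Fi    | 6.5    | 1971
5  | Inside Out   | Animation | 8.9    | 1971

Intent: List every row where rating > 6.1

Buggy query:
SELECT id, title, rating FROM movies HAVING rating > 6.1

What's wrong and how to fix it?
Bug: This is a non-aggregate query (no GROUP BY, no aggregates), so in SQLite the HAVING clause is invalid here; a row-level condition belongs in WHERE

Fix: Use WHERE for row-level filtering

Corrected query:
SELECT id, title, rating FROM movies WHERE rating > 6.1

Result:
id | title      | rating
---+------------+-------
1  | Coco       | 6.3   
3  | Ex Machina | 7.2   
4  | The Matrix | 6.5   
5  | Inside Out | 8.9   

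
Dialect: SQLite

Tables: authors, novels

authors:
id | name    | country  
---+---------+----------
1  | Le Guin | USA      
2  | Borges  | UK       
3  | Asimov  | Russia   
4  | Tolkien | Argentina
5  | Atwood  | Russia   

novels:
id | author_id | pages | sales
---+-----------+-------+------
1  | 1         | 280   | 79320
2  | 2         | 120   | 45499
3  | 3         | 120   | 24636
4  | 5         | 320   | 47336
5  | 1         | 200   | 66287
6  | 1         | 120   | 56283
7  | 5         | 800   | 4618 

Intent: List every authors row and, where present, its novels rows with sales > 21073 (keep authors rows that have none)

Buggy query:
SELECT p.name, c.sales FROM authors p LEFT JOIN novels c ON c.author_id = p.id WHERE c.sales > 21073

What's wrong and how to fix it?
Bug: A WHERE condition on the right-hand table after LEFT JOIN drops unmatched parents

Fix: Put 'c.sales > 21073' in the JOIN's ON clause instead of WHERE

Corrected query:
SELECT p.name, c.sales FROM authors p LEFT JOIN novels c ON c.author_id = p.id AND c.sales > 21073

Result:
name    | sales
--------+------
Le Guin | 56283
Le Guin | 66287
Le Guin | 79320
Borges  | 45499
Asimov  | 24636
Tolkien | NULL 
Atwood  | 47336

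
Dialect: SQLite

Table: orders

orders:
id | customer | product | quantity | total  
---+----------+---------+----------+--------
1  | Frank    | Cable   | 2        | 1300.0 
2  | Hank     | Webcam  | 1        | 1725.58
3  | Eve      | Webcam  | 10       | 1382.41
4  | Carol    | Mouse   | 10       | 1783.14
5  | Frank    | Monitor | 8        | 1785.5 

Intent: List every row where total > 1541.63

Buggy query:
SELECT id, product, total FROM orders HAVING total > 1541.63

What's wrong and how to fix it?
Bug: This is a non-aggregate query (no GROUP BY, no aggregates), so in SQLite the HAVING clause is invalid here; a row-level condition belongs in WHERE

Fix: Replace HAVING with WHERE since the condition applies to individual rows

Corrected query:
SELECT id, product, total FROM orders WHERE total > 1541.63

Result:
id | product | total  
---+---------+--------
2  | Webcam  | 1725.58
4  | Mouse   | 1783.14
5  | Monitor | 1785.5 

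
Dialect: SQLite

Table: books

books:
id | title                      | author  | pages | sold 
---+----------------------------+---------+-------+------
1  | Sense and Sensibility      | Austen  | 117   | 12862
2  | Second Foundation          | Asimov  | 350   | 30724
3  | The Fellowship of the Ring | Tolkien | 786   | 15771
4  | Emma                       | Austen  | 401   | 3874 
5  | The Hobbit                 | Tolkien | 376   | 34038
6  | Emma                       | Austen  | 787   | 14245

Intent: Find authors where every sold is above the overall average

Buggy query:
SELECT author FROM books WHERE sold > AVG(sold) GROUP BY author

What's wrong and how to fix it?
Bug: WHERE evaluates per row before aggregation, so AVG() is unavailable

Fix: Compute the overall average in a scalar subquery and compare each group's MIN against it in HAVING

Corrected query:
SELECT author FROM books GROUP BY author HAVING MIN(sold) > (SELECT AVG(sold) FROM books)

Result:
author
------
Asimov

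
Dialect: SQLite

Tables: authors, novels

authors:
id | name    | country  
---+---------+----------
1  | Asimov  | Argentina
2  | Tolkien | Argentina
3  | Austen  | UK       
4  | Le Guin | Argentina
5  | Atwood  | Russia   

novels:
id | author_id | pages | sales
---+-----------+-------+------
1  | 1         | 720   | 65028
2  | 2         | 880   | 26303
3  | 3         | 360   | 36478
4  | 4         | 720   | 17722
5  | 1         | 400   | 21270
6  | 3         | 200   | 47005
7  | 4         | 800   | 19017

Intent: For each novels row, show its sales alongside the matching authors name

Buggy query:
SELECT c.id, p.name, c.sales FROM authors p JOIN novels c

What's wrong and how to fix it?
Bug: JOIN with no ON clause produces a cartesian product; every novels row pairs with every authors row

Fix: Specify the join condition linking the foreign key to the parent id

Corrected query:
SELECT c.id, p.name, c.sales FROM authors p JOIN novels c ON c.author_id = p.id

Result:
id | name    | sales
---+---------+------
1  | Asimov  | 65028
2  | Tolkien | 26303
3  | Austen  | 36478
4  | Le Guin | 17722
5  | Asimov  | 21270
6  | Austen  | 47005
7  | Le Guin | 19017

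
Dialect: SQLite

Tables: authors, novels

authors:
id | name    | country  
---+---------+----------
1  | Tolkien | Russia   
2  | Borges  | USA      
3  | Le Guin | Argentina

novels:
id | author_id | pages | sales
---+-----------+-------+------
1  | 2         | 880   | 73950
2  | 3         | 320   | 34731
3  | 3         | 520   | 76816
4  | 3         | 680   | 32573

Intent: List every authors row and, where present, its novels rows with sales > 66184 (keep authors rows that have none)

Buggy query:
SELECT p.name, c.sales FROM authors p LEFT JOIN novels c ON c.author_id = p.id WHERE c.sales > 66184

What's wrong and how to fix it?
Bug: Filtering c.sales in WHERE discards the NULL rows produced by LEFT JOIN, turning it into an inner join

Fix: Move the right-table condition into the ON clause so unmatched parents are kept

Corrected query:
SELECT p.name, c.sales FROM authors p LEFT JOIN novels c ON c.author_id = p.id AND c.sales > 66184

Result:
name    | sales
--------+------
Tolkien | NULL 
Borges  | 73950
Le Guin | 76816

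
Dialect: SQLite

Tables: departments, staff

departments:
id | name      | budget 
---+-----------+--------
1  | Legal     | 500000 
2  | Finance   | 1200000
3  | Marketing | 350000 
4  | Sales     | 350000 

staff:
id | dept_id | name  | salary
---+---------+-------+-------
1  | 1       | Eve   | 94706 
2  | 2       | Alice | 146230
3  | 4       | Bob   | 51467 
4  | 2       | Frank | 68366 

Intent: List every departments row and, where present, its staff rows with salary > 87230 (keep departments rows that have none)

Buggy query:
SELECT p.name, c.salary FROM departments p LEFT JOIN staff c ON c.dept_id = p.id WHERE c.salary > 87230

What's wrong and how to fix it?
Bug: Filtering c.salary in WHERE discards the NULL rows produced by LEFT JOIN, turning it into an inner join

Fix: Move the right-table condition into the ON clause so unmatched parents are kept

Corrected query:
SELECT p.name, c.salary FROM departments p LEFT JOIN staff c ON c.dept_id = p.id AND c.salary > 87230

Result:
name      | salary
----------+-------
Legal     | 94706 
Finance   | 146230
Marketing | NULL  
Sales     | NULL  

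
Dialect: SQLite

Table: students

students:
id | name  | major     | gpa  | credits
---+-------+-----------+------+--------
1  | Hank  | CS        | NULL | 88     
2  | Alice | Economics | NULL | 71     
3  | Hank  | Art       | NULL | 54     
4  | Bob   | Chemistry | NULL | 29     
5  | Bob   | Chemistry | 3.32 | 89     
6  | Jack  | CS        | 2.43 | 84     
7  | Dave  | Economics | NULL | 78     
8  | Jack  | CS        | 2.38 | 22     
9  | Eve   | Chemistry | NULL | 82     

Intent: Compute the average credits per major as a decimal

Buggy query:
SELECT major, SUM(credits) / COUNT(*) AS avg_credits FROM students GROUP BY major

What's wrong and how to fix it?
Bug: SUM(credits) and COUNT(*) are both integers; the division truncates the fractional part

Fix: Multiply by 1.0 (or CAST to REAL) to force floating-point division

Corrected query:
SELECT major, SUM(credits) * 1.0 / COUNT(*) AS avg_credits FROM students GROUP BY major

Result:
major     | avg_credits
----------+------------
Art       | 54         
CS        | 64.666667  
Chemistry | 66.666667  
Economics | 74.5       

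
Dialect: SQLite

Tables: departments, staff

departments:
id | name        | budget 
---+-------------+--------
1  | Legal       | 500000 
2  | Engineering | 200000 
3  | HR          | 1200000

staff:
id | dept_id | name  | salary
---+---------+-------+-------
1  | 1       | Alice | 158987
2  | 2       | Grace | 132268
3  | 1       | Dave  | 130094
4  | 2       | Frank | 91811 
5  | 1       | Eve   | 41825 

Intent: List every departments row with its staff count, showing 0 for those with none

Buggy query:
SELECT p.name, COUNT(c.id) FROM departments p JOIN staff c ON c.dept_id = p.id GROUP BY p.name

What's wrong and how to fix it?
Bug: An inner join excludes parents with zero children

Fix: Use LEFT JOIN so parents without children still appear (COUNT(c.id) gives 0)

Corrected query:
SELECT p.name, COUNT(c.id) FROM departments p LEFT JOIN staff c ON c.dept_id = p.id GROUP BY p.name

Result:
name        | COUNT(c.id)
------------+------------
Engineering | 2          
HR          | 0          
Legal       | 3          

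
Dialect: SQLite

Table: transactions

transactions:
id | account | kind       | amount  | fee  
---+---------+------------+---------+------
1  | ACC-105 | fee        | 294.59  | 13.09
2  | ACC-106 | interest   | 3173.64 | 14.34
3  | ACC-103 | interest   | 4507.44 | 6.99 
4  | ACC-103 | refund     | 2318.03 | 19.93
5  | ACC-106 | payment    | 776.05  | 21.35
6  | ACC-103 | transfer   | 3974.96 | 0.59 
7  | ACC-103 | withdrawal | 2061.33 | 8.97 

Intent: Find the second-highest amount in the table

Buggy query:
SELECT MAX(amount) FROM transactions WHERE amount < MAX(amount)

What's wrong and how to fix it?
Bug: MAX(amount) on the right of the comparison is an aggregate-in-WHERE error

Fix: Put the inner MAX in a scalar subquery

Corrected query:
SELECT MAX(amount) FROM transactions WHERE amount < (SELECT MAX(amount) FROM transactions)

Result:
MAX(amount)
-----------
3974.96    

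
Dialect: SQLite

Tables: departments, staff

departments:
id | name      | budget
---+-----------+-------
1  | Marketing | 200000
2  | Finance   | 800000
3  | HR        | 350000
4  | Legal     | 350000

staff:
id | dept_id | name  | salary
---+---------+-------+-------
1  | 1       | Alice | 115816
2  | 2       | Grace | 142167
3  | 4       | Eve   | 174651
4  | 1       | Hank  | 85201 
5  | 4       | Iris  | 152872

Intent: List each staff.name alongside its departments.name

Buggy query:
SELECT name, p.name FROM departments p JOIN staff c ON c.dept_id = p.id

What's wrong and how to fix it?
Bug: 'name' exists in both joined tables, so the database can't tell which one is meant

Fix: Prefix ambiguous columns with the table alias

Corrected query:
SELECT c.name, p.name FROM departments p JOIN staff c ON c.dept_id = p.id

Result:
name  | name     
------+----------
Alice | Marketing
Grace | Finance  
Eve   | Legal    
Hank  | Marketing
Iris  | Legal    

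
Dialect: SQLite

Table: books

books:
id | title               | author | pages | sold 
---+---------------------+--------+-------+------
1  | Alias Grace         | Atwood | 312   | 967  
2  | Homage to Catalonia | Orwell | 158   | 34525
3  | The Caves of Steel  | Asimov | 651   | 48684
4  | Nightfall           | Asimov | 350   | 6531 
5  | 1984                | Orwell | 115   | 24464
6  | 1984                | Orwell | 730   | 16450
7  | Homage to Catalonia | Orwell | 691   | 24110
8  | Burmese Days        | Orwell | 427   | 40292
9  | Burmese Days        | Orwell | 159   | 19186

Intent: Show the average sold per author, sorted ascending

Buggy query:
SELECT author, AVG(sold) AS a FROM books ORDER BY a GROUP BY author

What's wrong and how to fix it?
Bug: ORDER BY appears before GROUP BY; SQL clause order requires GROUP BY first

Fix: Move ORDER BY to the end, after GROUP BY

Corrected query:
SELECT author, AVG(sold) AS a FROM books GROUP BY author ORDER BY a

Result:
author | a      
-------+--------
Atwood | 967    
Orwell | 26504.5
Asimov | 27607.5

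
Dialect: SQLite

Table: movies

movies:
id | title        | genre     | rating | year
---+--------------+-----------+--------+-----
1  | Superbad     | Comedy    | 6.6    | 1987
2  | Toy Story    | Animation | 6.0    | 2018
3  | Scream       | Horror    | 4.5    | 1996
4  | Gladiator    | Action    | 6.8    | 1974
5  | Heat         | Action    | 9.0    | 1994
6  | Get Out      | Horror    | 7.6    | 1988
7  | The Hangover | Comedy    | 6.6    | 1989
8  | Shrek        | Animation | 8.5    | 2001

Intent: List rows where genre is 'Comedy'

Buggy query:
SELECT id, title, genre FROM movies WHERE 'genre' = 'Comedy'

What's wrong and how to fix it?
Bug: 'genre' in single quotes is a string literal, not the column; the comparison is literal-vs-literal and never true

Fix: Remove the quotes around the column name (or use double quotes for an identifier)

Corrected query:
SELECT id, title, genre FROM movies WHERE genre = 'Comedy'

Result:
id | title        | genre 
---+--------------+-------
1  | Superbad     | Comedy
7  | The Hangover | Comedy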